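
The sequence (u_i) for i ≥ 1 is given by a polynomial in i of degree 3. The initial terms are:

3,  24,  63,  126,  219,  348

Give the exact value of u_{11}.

1st diffs: 21, 39, 63, 93, 129.
2nd diffs: 18, 24, 30, 36.
3rd diffs: 6, 6, 6 (constant).
So u_i = i^3 + 3i^2 + 5i - 6.
Evaluating at i = 11 gives u_{11} = 1743.

1743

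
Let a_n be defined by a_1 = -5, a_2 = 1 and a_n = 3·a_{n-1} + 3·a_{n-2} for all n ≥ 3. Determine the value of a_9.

-27540

Step forward from the initial values:
a_3 = -12; a_4 = -33; a_5 = -135; a_6 = -504; a_7 = -1917; a_8 = -7263; a_9 = -27540.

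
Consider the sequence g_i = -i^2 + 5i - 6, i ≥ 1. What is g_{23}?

g_{23} = -1·23^2 + 5·23 - 6 = -420.

-420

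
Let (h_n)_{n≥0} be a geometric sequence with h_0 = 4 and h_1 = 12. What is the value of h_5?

Common ratio r = 3.
h_n = 4·3^(n-0).
h_5 = 4·3^5 = 972.

972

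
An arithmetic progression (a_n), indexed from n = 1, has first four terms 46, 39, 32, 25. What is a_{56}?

Common difference d = -7.
a_n = 46 + (n - 1)·(-7).
a_{56} = 46 + 55·(-7) = -339.

-339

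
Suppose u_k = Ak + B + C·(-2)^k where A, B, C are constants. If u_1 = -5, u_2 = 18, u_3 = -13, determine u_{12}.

12344

Plug in k = 1, 2, 3: A + B - 2C = -5; 2A + B + 4C = 18; 3A + B - 8C = -13.
Subtracting the first from the second: A + 6C = 23.
Subtracting the second from the third: A - 12C = -31.
Solving: C = 3, A = 5, then B = -4.
Therefore u_{12} = 60 + (-4) + 3·4096 = 12344.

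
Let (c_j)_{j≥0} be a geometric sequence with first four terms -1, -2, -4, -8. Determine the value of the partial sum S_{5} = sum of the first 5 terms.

-31

Common ratio r = 2.
c_j = (-1)·2^(j-0).
S = (-1)·(2^5 - 1)/(2 - 1) = (-1)·(32 - 1)/(1) = -31.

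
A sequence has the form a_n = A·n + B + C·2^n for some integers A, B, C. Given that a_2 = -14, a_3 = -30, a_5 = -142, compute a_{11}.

At n = 2, 3, 5: 2A + B + 4C = -14; 3A + B + 8C = -30; 5A + B + 32C = -142.
Subtracting the first from the second: A + 4C = -16.
Subtracting the second from the third: 2A + 24C = -112.
Solving: C = -5, A = 4, then B = -2.
Hence a_{11} = 4·11 + (-2) + (-5)·2048 = -10198.

-10198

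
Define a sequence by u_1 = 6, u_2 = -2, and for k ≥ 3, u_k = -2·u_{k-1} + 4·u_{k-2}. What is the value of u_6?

-736

Iterate the recurrence:
u_3 = 28; u_4 = -64; u_5 = 240; u_6 = -736.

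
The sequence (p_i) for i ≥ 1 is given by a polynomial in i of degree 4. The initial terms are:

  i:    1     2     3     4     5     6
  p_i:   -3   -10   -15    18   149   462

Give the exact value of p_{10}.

1st diffs: -7, -5, 33, 131, 313.
2nd diffs: 2, 38, 98, 182.
3rd diffs: 36, 60, 84.
4th diffs: 24, 24 (constant).
Newton forward-difference form: p_i = -3 + (-7)·C(i-1,1) + 2·C(i-1,2) + 36·C(i-1,3) + 24·C(i-1,4).
At i = 10: i-1 = 9, so p_{10} = -3 - 63 + 72 + 3024 + 3024 = 6054.

6054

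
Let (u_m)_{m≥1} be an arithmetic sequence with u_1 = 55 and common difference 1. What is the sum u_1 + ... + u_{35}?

2520

u_m = 55 + (m - 1)·1.
u_{35} = 89; S = 35·(55 + 89)/2 = 2520.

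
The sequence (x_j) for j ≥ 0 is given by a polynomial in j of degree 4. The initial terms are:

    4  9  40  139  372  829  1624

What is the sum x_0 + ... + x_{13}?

100065

1st diffs: 5, 31, 99, 233, 457, 795.
2nd diffs: 26, 68, 134, 224, 338.
3rd diffs: 42, 66, 90, 114.
4th diffs: 24, 24, 24 (constant).
Newton forward-difference form: x_j = 4 + 5·C(j,1) + 26·C(j,2) + 42·C(j,3) + 24·C(j,4).
Continuing: …, 2895, 4804, 7537, 11304, …, x_{13} = 31269.
Summing j = 0..13 (14 terms) gives 100065.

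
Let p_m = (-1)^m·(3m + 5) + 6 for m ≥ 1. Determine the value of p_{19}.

-56

(-1)^19 = -1; 3m + 5 at m=19 is 62; so p_{19} = -56.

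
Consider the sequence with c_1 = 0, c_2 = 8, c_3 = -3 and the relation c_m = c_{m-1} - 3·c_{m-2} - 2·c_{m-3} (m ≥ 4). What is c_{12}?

c_4 = -27;  c_5 = -34;  c_6 = 53;  c_7 = 209;  c_8 = 118;  c_9 = -615;  c_{10} = -1387;  c_{11} = 222;  c_{12} = 5613.

5613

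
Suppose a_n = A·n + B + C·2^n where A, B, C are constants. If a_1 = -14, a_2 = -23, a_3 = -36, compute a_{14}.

At n = 1, 2, 3: A + B + 2C = -14; 2A + B + 4C = -23; 3A + B + 8C = -36.
Subtracting the first from the second: A + 2C = -9.
Subtracting the second from the third: A + 4C = -13.
Solving: C = -2, A = -5, then B = -5.
Therefore a_{14} = -70 + (-5) + (-2)·16384 = -32843.

-32843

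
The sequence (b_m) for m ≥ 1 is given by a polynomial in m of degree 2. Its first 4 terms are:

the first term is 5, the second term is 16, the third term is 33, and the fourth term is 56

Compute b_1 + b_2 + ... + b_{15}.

3960

1st diffs: 11, 17, 23.
2nd diffs: 6, 6 (constant).
So b_m = 3m^2 + 2m.
Continuing: …, 85, 120, 161, 208, …, b_{15} = 705.
Summing m = 1..15 (15 terms) gives 3960.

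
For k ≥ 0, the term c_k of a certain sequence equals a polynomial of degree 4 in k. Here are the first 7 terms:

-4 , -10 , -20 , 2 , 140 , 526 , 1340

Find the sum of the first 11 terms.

1st diffs: -6, -10, 22, 138, 386, 814.
2nd diffs: -4, 32, 116, 248, 428.
3rd diffs: 36, 84, 132, 180.
4th diffs: 48, 48, 48 (constant).
So c_k = 2k^4 - 6k^3 + 2k^2 - 4k - 4.
Continuing: 2810, 5212, 8870, 14156.
Summing k = 0..10 (11 terms) gives 33022.

33022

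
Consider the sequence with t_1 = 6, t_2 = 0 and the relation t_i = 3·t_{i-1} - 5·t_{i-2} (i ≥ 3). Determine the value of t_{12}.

t_3 = -30;  t_4 = -90;  t_5 = -120;  t_6 = 90;  t_7 = 870;  t_8 = 2160;  t_9 = 2130;  t_{10} = -4410;  t_{11} = -23880;  t_{12} = -49590.

-49590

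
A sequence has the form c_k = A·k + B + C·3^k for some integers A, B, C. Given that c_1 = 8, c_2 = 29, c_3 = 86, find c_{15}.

43046762

At k = 1, 2, 3: A + B + 3C = 8; 2A + B + 9C = 29; 3A + B + 27C = 86.
Subtracting the first from the second: A + 6C = 21.
Subtracting the second from the third: A + 18C = 57.
Solving: C = 3, A = 3, then B = -4.
Hence c_{15} = 3·15 + (-4) + 3·14348907 = 43046762.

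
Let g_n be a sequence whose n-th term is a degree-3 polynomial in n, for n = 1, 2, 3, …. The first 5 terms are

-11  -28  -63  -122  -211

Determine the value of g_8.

1st diffs: -17, -35, -59, -89.
2nd diffs: -18, -24, -30.
3rd diffs: -6, -6 (constant).
So g_n = -n^3 - 3n^2 - n - 6.
Evaluating at n = 8 gives g_8 = -718.

-718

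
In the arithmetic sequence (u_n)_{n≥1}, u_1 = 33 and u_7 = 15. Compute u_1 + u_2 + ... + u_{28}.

Common difference d = (15 - 33) / (7 - 1) = -3.
u_n = 33 + (n - 1)·(-3).
u_{28} = -48; S = 28·(33 + (-48))/2 = -210.

-210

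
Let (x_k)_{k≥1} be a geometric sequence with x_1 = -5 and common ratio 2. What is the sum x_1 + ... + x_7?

-635

x_k = (-5)·2^(k-1).
S = (-5)·(2^7 - 1)/(2 - 1) = (-5)·(128 - 1)/(1) = -635.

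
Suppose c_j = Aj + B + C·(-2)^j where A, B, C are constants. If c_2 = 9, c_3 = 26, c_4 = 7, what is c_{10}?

-971

Plug in j = 2, 3, 4: 2A + B + 4C = 9; 3A + B - 8C = 26; 4A + B + 16C = 7.
Subtracting the first from the second: A - 12C = 17.
Subtracting the second from the third: A + 24C = -19.
Solving: C = -1, A = 5, then B = 3.
Therefore c_{10} = 50 + 3 + (-1)·1024 = -971.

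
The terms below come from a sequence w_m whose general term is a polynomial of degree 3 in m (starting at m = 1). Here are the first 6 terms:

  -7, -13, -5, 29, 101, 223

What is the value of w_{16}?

1st diffs: -6, 8, 34, 72, 122.
2nd diffs: 14, 26, 38, 50.
3rd diffs: 12, 12, 12 (constant).
Newton forward-difference form: w_m = -7 + (-6)·C(m-1,1) + 14·C(m-1,2) + 12·C(m-1,3).
At m = 16: m-1 = 15, so w_{16} = -7 - 90 + 1470 + 5460 = 6833.

6833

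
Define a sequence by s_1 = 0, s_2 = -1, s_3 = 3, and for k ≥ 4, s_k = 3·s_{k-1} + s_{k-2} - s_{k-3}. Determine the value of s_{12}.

98432

Compute successive terms:
s_4 = 8  s_5 = 28  s_6 = 89  s_7 = 287  s_8 = 922  s_9 = 2964  s_{10} = 9527  s_{11} = 30623  s_{12} = 98432.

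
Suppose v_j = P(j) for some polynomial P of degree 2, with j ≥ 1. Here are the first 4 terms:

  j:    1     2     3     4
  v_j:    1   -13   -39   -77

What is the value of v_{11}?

1st diffs: -14, -26, -38.
2nd diffs: -12, -12 (constant).
Newton forward-difference form: v_j = 1 + (-14)·C(j-1,1) + (-12)·C(j-1,2).
At j = 11: j-1 = 10, so v_{11} = 1 - 140 - 540 = -679.

-679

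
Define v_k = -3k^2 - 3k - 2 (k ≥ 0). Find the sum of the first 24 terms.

-13848

Over k = 0..23: Σk = 276, Σk² = 4324.
Total = (-3)·4324 + (-3)·276 + (-2)·24 = -13848.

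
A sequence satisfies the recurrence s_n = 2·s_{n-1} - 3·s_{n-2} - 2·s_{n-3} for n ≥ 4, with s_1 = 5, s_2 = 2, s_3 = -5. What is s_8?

Applying the relation repeatedly:
s_4 = -26;  s_5 = -41;  s_6 = 6;  s_7 = 187;  s_8 = 438.

438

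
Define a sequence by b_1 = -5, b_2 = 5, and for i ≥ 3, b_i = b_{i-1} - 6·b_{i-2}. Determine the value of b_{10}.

b_3 = 35;  b_4 = 5;  b_5 = -205;  b_6 = -235;  b_7 = 995;  b_8 = 2405;  b_9 = -3565;  b_{10} = -17995.

-17995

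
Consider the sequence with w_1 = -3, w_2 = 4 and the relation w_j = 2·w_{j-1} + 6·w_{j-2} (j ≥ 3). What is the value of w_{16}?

-47319296

Compute successive terms:
w_3 = -10  w_4 = 4  w_5 = -52  …  w_{13} = -977728  w_{14} = -3558656  w_{15} = -12983680  w_{16} = -47319296.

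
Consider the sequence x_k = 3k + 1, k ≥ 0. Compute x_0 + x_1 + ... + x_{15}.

376

Over k = 0..15: Σk = 120.
Total = (3)·120 + (1)·16 = 376.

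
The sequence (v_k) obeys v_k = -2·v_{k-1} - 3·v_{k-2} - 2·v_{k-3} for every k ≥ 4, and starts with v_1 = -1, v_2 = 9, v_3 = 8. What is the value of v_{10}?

Applying the relation repeatedly:
v_4 = -41, v_5 = 40, v_6 = 27, v_7 = -92, v_8 = 23, v_9 = 176, v_{10} = -237.

-237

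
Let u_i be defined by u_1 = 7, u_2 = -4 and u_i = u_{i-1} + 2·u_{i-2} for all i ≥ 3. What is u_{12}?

2042

Step forward from the initial values:
u_3 = 10, u_4 = 2, u_5 = 22, u_6 = 26, u_7 = 70, u_8 = 122, u_9 = 262, u_{10} = 506, u_{11} = 1030, u_{12} = 2042.
(Characteristic roots are 2 and -1.)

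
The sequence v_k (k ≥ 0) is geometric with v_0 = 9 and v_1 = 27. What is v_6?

6561

Common ratio r = 3.
v_k = 9·3^(k-0).
v_6 = 9·3^6 = 6561.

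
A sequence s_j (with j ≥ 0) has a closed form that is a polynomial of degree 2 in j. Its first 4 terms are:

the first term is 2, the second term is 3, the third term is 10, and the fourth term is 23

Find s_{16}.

738

1st diffs: 1, 7, 13.
2nd diffs: 6, 6 (constant).
So s_j = 3j^2 - 2j + 2.
Evaluating at j = 16 gives s_{16} = 738.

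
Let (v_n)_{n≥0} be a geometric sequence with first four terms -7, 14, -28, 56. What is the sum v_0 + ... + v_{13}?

Common ratio r = -2.
v_n = (-7)·(-2)^(n-0).
S = (-7)·((-2)^14 - 1)/(-2 - 1) = (-7)·(16384 - 1)/(-3) = 38227.

38227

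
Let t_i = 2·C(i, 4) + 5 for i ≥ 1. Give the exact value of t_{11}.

665

C(11, 4) = 330, so t_{11} = 665.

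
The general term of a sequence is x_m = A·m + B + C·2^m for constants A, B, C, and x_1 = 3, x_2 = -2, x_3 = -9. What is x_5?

-39

The three given values yield: A + B + 2C = 3; 2A + B + 4C = -2; 3A + B + 8C = -9.
Subtracting the first from the second: A + 2C = -5.
Subtracting the second from the third: A + 4C = -7.
Solving: C = -1, A = -3, then B = 8.
Therefore x_5 = -15 + 8 + (-1)·32 = -39.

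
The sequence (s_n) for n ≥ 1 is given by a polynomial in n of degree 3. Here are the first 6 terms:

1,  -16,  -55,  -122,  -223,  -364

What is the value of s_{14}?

1st diffs: -17, -39, -67, -101, -141.
2nd diffs: -22, -28, -34, -40.
3rd diffs: -6, -6, -6 (constant).
Newton forward-difference form: s_n = 1 + (-17)·C(n-1,1) + (-22)·C(n-1,2) + (-6)·C(n-1,3).
At n = 14: n-1 = 13, so s_{14} = 1 - 221 - 1716 - 1716 = -3652.

-3652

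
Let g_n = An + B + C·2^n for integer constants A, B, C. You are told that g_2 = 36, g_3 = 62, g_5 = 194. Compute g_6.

The three given values yield: 2A + B + 4C = 36; 3A + B + 8C = 62; 5A + B + 32C = 194.
Subtracting the first from the second: A + 4C = 26.
Subtracting the second from the third: 2A + 24C = 132.
Solving: C = 5, A = 6, then B = 4.
Hence g_6 = 6·6 + 4 + 5·64 = 360.

360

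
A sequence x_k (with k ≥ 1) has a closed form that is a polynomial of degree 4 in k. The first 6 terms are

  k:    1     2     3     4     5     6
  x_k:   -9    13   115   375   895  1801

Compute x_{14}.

1st diffs: 22, 102, 260, 520, 906.
2nd diffs: 80, 158, 260, 386.
3rd diffs: 78, 102, 126.
4th diffs: 24, 24 (constant).
Newton forward-difference form: x_k = -9 + 22·C(k-1,1) + 80·C(k-1,2) + 78·C(k-1,3) + 24·C(k-1,4).
At k = 14: k-1 = 13, so x_{14} = -9 + 286 + 6240 + 22308 + 17160 = 45985.

45985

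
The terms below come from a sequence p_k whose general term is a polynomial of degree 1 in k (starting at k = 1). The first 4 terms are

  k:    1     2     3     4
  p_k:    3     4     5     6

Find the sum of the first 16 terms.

1st diffs: 1, 1, 1 (constant).
So p_k = k + 2.
Continuing: …, 7, 8, 9, 10, …, p_{16} = 18.
Summing k = 1..16 (16 terms) gives 168.

168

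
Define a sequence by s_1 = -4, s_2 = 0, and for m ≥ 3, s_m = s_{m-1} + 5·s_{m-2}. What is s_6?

-220

Iterate the recurrence:
s_3 = -20  s_4 = -20  s_5 = -120  s_6 = -220.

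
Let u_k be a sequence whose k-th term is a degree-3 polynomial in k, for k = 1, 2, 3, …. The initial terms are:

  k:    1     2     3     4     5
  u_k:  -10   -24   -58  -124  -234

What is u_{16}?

-7780

1st diffs: -14, -34, -66, -110.
2nd diffs: -20, -32, -44.
3rd diffs: -12, -12 (constant).
So u_k = -2k^3 + 2k^2 - 6k - 4.
Evaluating at k = 16 gives u_{16} = -7780.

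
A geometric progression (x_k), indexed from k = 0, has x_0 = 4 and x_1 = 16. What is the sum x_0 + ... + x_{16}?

22906492244

Common ratio r = 4.
x_k = 4·4^(k-0).
S = 4·(4^17 - 1)/(4 - 1) = 4·(17179869184 - 1)/(3) = 22906492244.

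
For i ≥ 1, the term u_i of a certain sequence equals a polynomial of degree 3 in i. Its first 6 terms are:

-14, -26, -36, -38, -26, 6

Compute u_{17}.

1st diffs: -12, -10, -2, 12, 32.
2nd diffs: 2, 8, 14, 20.
3rd diffs: 6, 6, 6 (constant).
Newton forward-difference form: u_i = -14 + (-12)·C(i-1,1) + 2·C(i-1,2) + 6·C(i-1,3).
At i = 17: i-1 = 16, so u_{17} = -14 - 192 + 240 + 3360 = 3394.

3394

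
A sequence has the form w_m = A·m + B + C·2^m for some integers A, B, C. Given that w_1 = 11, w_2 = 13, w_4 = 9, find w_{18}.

-262063

At m = 1, 2, 4: A + B + 2C = 11; 2A + B + 4C = 13; 4A + B + 16C = 9.
Subtracting the first from the second: A + 2C = 2.
Subtracting the second from the third: 2A + 12C = -4.
Solving: C = -1, A = 4, then B = 9.
Therefore w_{18} = 72 + 9 + (-1)·262144 = -262063.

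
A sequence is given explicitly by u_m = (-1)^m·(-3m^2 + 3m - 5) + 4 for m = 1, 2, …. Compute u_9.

(-1)^9 = -1; -3m^2 + 3m - 5 at m=9 is -221; so u_9 = 225.

225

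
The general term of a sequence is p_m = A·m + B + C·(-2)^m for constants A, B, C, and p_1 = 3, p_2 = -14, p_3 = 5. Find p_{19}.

Plug in m = 1, 2, 3: A + B - 2C = 3; 2A + B + 4C = -14; 3A + B - 8C = 5.
Subtracting the first from the second: A + 6C = -17.
Subtracting the second from the third: A - 12C = 19.
Solving: C = -2, A = -5, then B = 4.
Therefore p_{19} = -95 + 4 + (-2)·(-524288) = 1048485.

1048485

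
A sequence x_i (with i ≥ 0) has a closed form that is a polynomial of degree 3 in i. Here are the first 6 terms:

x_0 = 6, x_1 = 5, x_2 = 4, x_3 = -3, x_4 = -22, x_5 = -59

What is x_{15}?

1st diffs: -1, -1, -7, -19, -37.
2nd diffs: 0, -6, -12, -18.
3rd diffs: -6, -6, -6 (constant).
Newton forward-difference form: x_i = 6 + (-1)·C(i,1) + (-6)·C(i,3).
At i = 15: i = 15, so x_{15} = 6 - 15 - 2730 = -2739.

-2739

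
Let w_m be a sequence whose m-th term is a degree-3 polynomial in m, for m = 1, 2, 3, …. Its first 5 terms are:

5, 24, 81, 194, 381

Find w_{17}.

1st diffs: 19, 57, 113, 187.
2nd diffs: 38, 56, 74.
3rd diffs: 18, 18 (constant).
So w_m = 3m^3 + m^2 - 5m + 6.
Evaluating at m = 17 gives w_{17} = 14949.

14949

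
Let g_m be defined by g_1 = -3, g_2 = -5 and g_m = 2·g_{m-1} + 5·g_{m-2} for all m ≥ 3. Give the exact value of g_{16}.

Iterate the recurrence:
g_3 = -25; g_4 = -75; g_5 = -275; …; g_{13} = -5416275; g_{14} = -18682925; g_{15} = -64447225; g_{16} = -222309075.

-222309075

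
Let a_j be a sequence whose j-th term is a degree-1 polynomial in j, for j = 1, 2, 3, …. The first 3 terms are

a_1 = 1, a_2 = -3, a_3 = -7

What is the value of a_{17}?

-63

1st diffs: -4, -4 (constant).
So a_j = -4j + 5.
Evaluating at j = 17 gives a_{17} = -63.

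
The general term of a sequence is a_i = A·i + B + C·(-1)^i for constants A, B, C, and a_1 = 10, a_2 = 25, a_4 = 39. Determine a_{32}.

235

At i = 1, 2, 4: A + B - C = 10; 2A + B + C = 25; 4A + B + C = 39.
Subtracting the first from the second: A + 2C = 15.
Subtracting the second from the third: 2A = 14.
Solving: C = 4, A = 7, then B = 7.
So a_i = 7·i + 7 + 4·(-1)^i; at i=32 this is 235.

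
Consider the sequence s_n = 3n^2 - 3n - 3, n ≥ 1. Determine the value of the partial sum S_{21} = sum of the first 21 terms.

9177

Over n = 1..21: Σn = 231, Σn² = 3311.
Total = (3)·3311 + (-3)·231 + (-3)·21 = 9177.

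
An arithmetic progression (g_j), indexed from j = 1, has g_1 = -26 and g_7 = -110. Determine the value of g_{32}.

Common difference d = (-110 - (-26)) / (7 - 1) = -14.
g_j = -26 + (j - 1)·(-14).
g_{32} = -26 + 31·(-14) = -460.

-460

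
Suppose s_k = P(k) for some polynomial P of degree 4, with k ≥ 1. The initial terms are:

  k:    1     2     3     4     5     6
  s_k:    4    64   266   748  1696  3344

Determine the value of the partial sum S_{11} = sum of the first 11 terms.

1st diffs: 60, 202, 482, 948, 1648.
2nd diffs: 142, 280, 466, 700.
3rd diffs: 138, 186, 234.
4th diffs: 48, 48 (constant).
Newton forward-difference form: s_k = 4 + 60·C(k-1,1) + 142·C(k-1,2) + 138·C(k-1,3) + 48·C(k-1,4).
Continuing: …, 5974, 9916, 15548, 23296, …, s_{11} = 33634.
Summing k = 1..11 (11 terms) gives 94490.

94490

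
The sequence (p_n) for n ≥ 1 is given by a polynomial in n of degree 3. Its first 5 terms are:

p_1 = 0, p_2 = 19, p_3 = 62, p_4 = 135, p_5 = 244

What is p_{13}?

1st diffs: 19, 43, 73, 109.
2nd diffs: 24, 30, 36.
3rd diffs: 6, 6 (constant).
So p_n = n^3 + 6n^2 - 6n - 1.
Evaluating at n = 13 gives p_{13} = 3132.

3132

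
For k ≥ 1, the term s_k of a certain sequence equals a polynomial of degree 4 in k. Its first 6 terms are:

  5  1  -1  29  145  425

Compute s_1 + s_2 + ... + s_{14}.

78512

1st diffs: -4, -2, 30, 116, 280.
2nd diffs: 2, 32, 86, 164.
3rd diffs: 30, 54, 78.
4th diffs: 24, 24 (constant).
So s_k = k^4 - 5k^3 + 6k^2 - 2k + 5.
Continuing: …, 971, 1909, 3389, 5585, …, s_{14} = 25849.
Summing k = 1..14 (14 terms) gives 78512.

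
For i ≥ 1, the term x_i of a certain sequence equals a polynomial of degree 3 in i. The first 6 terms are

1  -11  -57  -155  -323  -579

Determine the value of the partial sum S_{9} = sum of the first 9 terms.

1st diffs: -12, -46, -98, -168, -256.
2nd diffs: -34, -52, -70, -88.
3rd diffs: -18, -18, -18 (constant).
So x_i = -3i^3 + i^2 + 6i - 3.
Continuing: -941, -1427, -2055.
Summing i = 1..9 (9 terms) gives -5547.

-5547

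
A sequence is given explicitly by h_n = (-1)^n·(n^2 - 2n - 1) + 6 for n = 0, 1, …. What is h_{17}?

(-1)^17 = -1; n^2 - 2n - 1 at n=17 is 254; so h_{17} = -248.

-248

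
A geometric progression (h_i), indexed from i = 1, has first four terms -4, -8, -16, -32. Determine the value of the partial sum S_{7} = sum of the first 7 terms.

-508

Common ratio r = 2.
h_i = (-4)·2^(i-1).
S = (-4)·(2^7 - 1)/(2 - 1) = (-4)·(128 - 1)/(1) = -508.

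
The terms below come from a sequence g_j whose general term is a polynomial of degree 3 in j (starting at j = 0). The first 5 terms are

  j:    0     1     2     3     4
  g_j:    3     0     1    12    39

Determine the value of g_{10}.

1st diffs: -3, 1, 11, 27.
2nd diffs: 4, 10, 16.
3rd diffs: 6, 6 (constant).
So g_j = j^3 - j^2 - 3j + 3.
Evaluating at j = 10 gives g_{10} = 873.

873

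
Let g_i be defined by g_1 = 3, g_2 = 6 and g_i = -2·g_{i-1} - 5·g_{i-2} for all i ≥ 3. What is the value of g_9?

-3093

Applying the relation repeatedly:
g_3 = -27; g_4 = 24; g_5 = 87; g_6 = -294; g_7 = 153; g_8 = 1164; g_9 = -3093.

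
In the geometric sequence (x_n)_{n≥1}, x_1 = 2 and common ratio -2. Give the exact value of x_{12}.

x_n = 2·(-2)^(n-1).
x_{12} = 2·(-2)^11 = -4096.

-4096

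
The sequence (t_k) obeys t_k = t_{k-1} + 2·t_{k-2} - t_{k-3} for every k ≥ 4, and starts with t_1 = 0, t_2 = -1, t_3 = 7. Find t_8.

Compute successive terms:
t_4 = 5;  t_5 = 20;  t_6 = 23;  t_7 = 58;  t_8 = 84.

84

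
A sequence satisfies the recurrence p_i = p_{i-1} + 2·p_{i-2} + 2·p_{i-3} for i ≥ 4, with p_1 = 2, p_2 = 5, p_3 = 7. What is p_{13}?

Step forward from the initial values:
p_4 = 21;  p_5 = 45;  p_6 = 101;  p_7 = 233;  p_8 = 525;  p_9 = 1193;  p_{10} = 2709;  p_{11} = 6145;  p_{12} = 13949;  p_{13} = 31657.

31657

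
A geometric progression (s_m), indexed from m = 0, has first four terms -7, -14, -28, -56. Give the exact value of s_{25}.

Common ratio r = 2.
s_m = (-7)·2^(m-0).
s_{25} = (-7)·2^25 = -234881024.

-234881024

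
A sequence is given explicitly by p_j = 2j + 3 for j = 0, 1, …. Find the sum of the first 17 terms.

323

Over j = 0..16: Σj = 136.
Total = (2)·136 + (3)·17 = 323.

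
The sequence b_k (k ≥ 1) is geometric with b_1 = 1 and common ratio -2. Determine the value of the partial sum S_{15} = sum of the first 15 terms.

b_k = 1·(-2)^(k-1).
S = 1·((-2)^15 - 1)/(-2 - 1) = 1·(-32768 - 1)/(-3) = 10923.

10923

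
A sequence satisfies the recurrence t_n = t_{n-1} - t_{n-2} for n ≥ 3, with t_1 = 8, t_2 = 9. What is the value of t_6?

-1

Iterate the recurrence:
t_3 = 1;  t_4 = -8;  t_5 = -9;  t_6 = -1.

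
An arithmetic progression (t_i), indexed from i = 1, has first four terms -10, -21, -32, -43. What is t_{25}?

-274

Common difference d = -11.
t_i = -10 + (i - 1)·(-11).
t_{25} = -10 + 24·(-11) = -274.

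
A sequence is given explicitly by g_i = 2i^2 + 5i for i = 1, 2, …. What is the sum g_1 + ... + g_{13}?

2093

Over i = 1..13: Σi = 91, Σi² = 819.
Total = (2)·819 + (5)·91 = 2093.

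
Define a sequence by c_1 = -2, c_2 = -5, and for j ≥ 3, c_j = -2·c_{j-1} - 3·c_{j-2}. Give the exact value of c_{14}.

Step forward from the initial values:
c_3 = 16, c_4 = -17, c_5 = -14, …, c_{11} = 328, c_{12} = 1447, c_{13} = -3878, c_{14} = 3415.

3415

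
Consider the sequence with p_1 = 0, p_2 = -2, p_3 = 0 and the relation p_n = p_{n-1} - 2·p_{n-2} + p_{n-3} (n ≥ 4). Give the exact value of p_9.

14

Compute successive terms:
p_4 = 4  p_5 = 2  p_6 = -6  p_7 = -6  p_8 = 8  p_9 = 14.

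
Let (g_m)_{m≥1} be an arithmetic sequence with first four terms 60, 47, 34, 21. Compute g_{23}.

Common difference d = -13.
g_m = 60 + (m - 1)·(-13).
g_{23} = 60 + 22·(-13) = -226.

-226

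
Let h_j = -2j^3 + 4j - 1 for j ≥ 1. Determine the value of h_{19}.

h_{19} = -2·19^3 + 4·19 - 1 = -13643.

-13643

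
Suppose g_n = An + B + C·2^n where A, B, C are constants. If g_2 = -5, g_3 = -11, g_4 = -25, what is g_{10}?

-2029

At n = 2, 3, 4: 2A + B + 4C = -5; 3A + B + 8C = -11; 4A + B + 16C = -25.
Subtracting the first from the second: A + 4C = -6.
Subtracting the second from the third: A + 8C = -14.
Solving: C = -2, A = 2, then B = -1.
Hence g_{10} = 2·10 + (-1) + (-2)·1024 = -2029.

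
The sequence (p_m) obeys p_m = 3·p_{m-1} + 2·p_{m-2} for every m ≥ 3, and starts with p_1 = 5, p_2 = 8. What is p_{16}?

493289902

p_3 = 34, p_4 = 118, p_5 = 422, …, p_{13} = 10919030, p_{14} = 38888702, p_{15} = 138504166, p_{16} = 493289902.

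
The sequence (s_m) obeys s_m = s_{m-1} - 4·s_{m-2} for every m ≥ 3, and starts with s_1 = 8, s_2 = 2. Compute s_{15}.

127458

Applying the relation repeatedly:
s_3 = -30; s_4 = -38; s_5 = 82; …; s_{12} = -7782; s_{13} = -32110; s_{14} = -982; s_{15} = 127458.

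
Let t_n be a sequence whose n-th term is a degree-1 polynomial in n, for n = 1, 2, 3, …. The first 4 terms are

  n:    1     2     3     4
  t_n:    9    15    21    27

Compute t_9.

1st diffs: 6, 6, 6 (constant).
So t_n = 6n + 3.
Evaluating at n = 9 gives t_9 = 57.

57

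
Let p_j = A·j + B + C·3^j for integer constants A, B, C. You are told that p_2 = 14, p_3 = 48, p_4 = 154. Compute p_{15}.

28697784

The three given values yield: 2A + B + 9C = 14; 3A + B + 27C = 48; 4A + B + 81C = 154.
Subtracting the first from the second: A + 18C = 34.
Subtracting the second from the third: A + 54C = 106.
Solving: C = 2, A = -2, then B = 0.
Hence p_{15} = -2·15 + 0 + 2·14348907 = 28697784.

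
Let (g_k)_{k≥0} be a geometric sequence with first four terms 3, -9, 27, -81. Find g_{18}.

Common ratio r = -3.
g_k = 3·(-3)^(k-0).
g_{18} = 3·(-3)^18 = 1162261467.

1162261467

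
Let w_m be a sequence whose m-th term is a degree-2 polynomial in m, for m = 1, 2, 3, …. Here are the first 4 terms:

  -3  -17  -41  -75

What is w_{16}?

1st diffs: -14, -24, -34.
2nd diffs: -10, -10 (constant).
So w_m = -5m^2 + m + 1.
Evaluating at m = 16 gives w_{16} = -1263.

-1263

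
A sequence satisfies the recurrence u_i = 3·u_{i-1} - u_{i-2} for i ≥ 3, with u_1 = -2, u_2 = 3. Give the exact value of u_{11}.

Compute successive terms:
u_3 = 11;  u_4 = 30;  u_5 = 79;  u_6 = 207;  u_7 = 542;  u_8 = 1419;  u_9 = 3715;  u_{10} = 9726;  u_{11} = 25463.

25463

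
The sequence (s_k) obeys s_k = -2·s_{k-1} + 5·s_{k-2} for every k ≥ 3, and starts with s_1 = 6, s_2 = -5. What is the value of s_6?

Compute successive terms:
s_3 = 40, s_4 = -105, s_5 = 410, s_6 = -1345.

-1345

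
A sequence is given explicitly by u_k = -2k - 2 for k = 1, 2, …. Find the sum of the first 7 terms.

Over k = 1..7: Σk = 28.
Total = (-2)·28 + (-2)·7 = -70.

-70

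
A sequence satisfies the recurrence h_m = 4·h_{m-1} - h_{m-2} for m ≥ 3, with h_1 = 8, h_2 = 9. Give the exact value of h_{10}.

Applying the relation repeatedly:
h_3 = 28  h_4 = 103  h_5 = 384  h_6 = 1433  h_7 = 5348  h_8 = 19959  h_9 = 74488  h_{10} = 277993.

277993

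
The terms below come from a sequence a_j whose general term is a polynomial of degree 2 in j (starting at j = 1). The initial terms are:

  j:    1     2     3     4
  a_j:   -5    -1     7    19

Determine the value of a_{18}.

1st diffs: 4, 8, 12.
2nd diffs: 4, 4 (constant).
Newton forward-difference form: a_j = -5 + 4·C(j-1,1) + 4·C(j-1,2).
At j = 18: j-1 = 17, so a_{18} = -5 + 68 + 544 = 607.

607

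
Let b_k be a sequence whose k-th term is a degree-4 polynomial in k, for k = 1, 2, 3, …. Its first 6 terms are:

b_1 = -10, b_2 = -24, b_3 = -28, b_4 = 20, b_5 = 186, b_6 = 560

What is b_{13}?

21602

1st diffs: -14, -4, 48, 166, 374.
2nd diffs: 10, 52, 118, 208.
3rd diffs: 42, 66, 90.
4th diffs: 24, 24 (constant).
Newton forward-difference form: b_k = -10 + (-14)·C(k-1,1) + 10·C(k-1,2) + 42·C(k-1,3) + 24·C(k-1,4).
At k = 13: k-1 = 12, so b_{13} = -10 - 168 + 660 + 9240 + 11880 = 21602.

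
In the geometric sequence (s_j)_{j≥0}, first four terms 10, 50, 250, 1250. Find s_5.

Common ratio r = 5.
s_j = 10·5^(j-0).
s_5 = 10·5^5 = 31250.

31250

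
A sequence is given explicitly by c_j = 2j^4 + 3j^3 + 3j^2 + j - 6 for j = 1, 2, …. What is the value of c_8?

c_8 = 2·8^4 + 3·8^3 + 3·8^2 + 1·8 - 6 = 9922.

9922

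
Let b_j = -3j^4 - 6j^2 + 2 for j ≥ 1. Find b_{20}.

-482398

b_{20} = -3·20^4 - 6·20^2 + 2 = -482398.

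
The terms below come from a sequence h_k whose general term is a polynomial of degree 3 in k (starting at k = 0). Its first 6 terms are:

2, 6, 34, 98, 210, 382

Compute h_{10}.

1st diffs: 4, 28, 64, 112, 172.
2nd diffs: 24, 36, 48, 60.
3rd diffs: 12, 12, 12 (constant).
Newton forward-difference form: h_k = 2 + 4·C(k,1) + 24·C(k,2) + 12·C(k,3).
At k = 10: k = 10, so h_{10} = 2 + 40 + 1080 + 1440 = 2562.

2562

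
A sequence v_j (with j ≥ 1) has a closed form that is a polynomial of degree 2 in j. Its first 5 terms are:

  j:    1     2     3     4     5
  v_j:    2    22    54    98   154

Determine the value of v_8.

1st diffs: 20, 32, 44, 56.
2nd diffs: 12, 12, 12 (constant).
Newton forward-difference form: v_j = 2 + 20·C(j-1,1) + 12·C(j-1,2).
At j = 8: j-1 = 7, so v_8 = 2 + 140 + 252 = 394.

394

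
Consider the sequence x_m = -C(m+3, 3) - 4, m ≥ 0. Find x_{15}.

-820

C(18, 3) = 816, so x_{15} = -820.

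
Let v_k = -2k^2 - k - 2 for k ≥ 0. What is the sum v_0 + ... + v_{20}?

Over k = 0..20: Σk = 210, Σk² = 2870.
Total = (-2)·2870 + (-1)·210 + (-2)·21 = -5992.

-5992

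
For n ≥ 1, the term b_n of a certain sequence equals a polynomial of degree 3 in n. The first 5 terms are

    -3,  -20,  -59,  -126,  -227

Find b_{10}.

1st diffs: -17, -39, -67, -101.
2nd diffs: -22, -28, -34.
3rd diffs: -6, -6 (constant).
Newton forward-difference form: b_n = -3 + (-17)·C(n-1,1) + (-22)·C(n-1,2) + (-6)·C(n-1,3).
At n = 10: n-1 = 9, so b_{10} = -3 - 153 - 792 - 504 = -1452.

-1452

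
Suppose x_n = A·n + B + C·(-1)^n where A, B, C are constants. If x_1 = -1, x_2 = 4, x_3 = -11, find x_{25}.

-121

Write the equations: A + B - C = -1; 2A + B + C = 4; 3A + B - C = -11.
Subtracting the first from the second: A + 2C = 5.
Subtracting the second from the third: A - 2C = -15.
Solving: C = 5, A = -5, then B = 9.
Therefore x_{25} = -125 + 9 + 5·(-1) = -121.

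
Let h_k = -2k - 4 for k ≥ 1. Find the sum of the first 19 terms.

Over k = 1..19: Σk = 190.
Total = (-2)·190 + (-4)·19 = -456.

-456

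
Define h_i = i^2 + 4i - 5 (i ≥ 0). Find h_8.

h_8 = 1·8^2 + 4·8 - 5 = 91.

91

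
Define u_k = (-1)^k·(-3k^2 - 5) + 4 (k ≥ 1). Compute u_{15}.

(-1)^15 = -1; -3k^2 - 5 at k=15 is -680; so u_{15} = 684.

684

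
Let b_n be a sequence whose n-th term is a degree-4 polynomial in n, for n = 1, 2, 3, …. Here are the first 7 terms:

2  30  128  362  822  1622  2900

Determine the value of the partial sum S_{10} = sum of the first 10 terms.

1st diffs: 28, 98, 234, 460, 800, 1278.
2nd diffs: 70, 136, 226, 340, 478.
3rd diffs: 66, 90, 114, 138.
4th diffs: 24, 24, 24 (constant).
So b_n = n^4 + n^3 + 4n^2 - 6n + 2.
Continuing: 4818, 7562, 11342.
Summing n = 1..10 (10 terms) gives 29588.

29588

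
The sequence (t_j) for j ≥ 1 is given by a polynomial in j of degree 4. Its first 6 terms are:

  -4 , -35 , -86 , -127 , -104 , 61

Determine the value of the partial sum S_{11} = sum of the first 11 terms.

1st diffs: -31, -51, -41, 23, 165.
2nd diffs: -20, 10, 64, 142.
3rd diffs: 30, 54, 78.
4th diffs: 24, 24 (constant).
So t_j = j^4 - 5j^3 - 5j^2 + 4j + 1.
Continuing: …, 470, 1249, 2548, 4541, …, t_{11} = 7426.
Summing j = 1..11 (11 terms) gives 15939.

15939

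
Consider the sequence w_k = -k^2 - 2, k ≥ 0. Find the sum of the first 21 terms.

Over k = 0..20: Σk = 210, Σk² = 2870.
Total = (-1)·2870 + (-2)·21 = -2912.

-2912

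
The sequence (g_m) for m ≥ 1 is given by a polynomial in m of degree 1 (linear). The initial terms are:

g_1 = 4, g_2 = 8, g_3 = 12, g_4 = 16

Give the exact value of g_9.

36

1st diffs: 4, 4, 4 (constant).
So g_m = 4m.
Evaluating at m = 9 gives g_9 = 36.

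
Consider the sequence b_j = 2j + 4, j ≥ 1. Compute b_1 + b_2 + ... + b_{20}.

500

Over j = 1..20: Σj = 210.
Total = (2)·210 + (4)·20 = 500.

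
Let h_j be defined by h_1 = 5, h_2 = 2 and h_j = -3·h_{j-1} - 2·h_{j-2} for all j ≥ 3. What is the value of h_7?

-436

Iterate the recurrence:
h_3 = -16; h_4 = 44; h_5 = -100; h_6 = 212; h_7 = -436.
(Characteristic roots are -1 and -2.)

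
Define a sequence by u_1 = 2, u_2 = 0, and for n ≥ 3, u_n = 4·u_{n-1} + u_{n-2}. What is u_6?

144

u_3 = 2  u_4 = 8  u_5 = 34  u_6 = 144.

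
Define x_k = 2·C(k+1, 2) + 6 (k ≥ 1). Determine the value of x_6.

48

C(7, 2) = 21, so x_6 = 48.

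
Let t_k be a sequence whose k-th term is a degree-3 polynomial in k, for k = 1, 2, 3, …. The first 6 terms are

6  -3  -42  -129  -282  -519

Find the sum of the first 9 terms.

1st diffs: -9, -39, -87, -153, -237.
2nd diffs: -30, -48, -66, -84.
3rd diffs: -18, -18, -18 (constant).
Newton forward-difference form: t_k = 6 + (-9)·C(k-1,1) + (-30)·C(k-1,2) + (-18)·C(k-1,3).
Continuing: -858, -1317, -1914.
Summing k = 1..9 (9 terms) gives -5058.

-5058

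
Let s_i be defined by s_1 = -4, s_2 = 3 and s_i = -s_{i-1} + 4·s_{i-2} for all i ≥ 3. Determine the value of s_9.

Step forward from the initial values:
s_3 = -19; s_4 = 31; s_5 = -107; s_6 = 231; s_7 = -659; s_8 = 1583; s_9 = -4219.

-4219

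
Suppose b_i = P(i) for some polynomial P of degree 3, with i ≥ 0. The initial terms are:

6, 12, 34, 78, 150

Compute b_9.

1140

1st diffs: 6, 22, 44, 72.
2nd diffs: 16, 22, 28.
3rd diffs: 6, 6 (constant).
Newton forward-difference form: b_i = 6 + 6·C(i,1) + 16·C(i,2) + 6·C(i,3).
At i = 9: i = 9, so b_9 = 6 + 54 + 576 + 504 = 1140.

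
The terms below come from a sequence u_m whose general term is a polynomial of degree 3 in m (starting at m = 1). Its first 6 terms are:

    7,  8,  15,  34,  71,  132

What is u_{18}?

4920

1st diffs: 1, 7, 19, 37, 61.
2nd diffs: 6, 12, 18, 24.
3rd diffs: 6, 6, 6 (constant).
Newton forward-difference form: u_m = 7 + 1·C(m-1,1) + 6·C(m-1,2) + 6·C(m-1,3).
At m = 18: m-1 = 17, so u_{18} = 7 + 17 + 816 + 4080 = 4920.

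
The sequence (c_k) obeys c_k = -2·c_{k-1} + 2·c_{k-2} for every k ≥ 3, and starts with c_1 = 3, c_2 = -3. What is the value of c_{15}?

1936128

Applying the relation repeatedly:
c_3 = 12  c_4 = -30  c_5 = 84  …  c_{12} = -94944  c_{13} = 259392  c_{14} = -708672  c_{15} = 1936128.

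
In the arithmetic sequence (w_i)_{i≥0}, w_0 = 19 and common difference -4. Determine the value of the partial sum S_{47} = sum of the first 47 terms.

w_i = 19 + (i - 0)·(-4).
w_{46} = -165; S = 47·(19 + (-165))/2 = -3431.

-3431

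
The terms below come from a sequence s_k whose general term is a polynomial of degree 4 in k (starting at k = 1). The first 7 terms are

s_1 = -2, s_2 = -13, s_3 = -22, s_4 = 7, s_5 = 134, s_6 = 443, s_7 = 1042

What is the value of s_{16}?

49183

1st diffs: -11, -9, 29, 127, 309, 599.
2nd diffs: 2, 38, 98, 182, 290.
3rd diffs: 36, 60, 84, 108.
4th diffs: 24, 24, 24 (constant).
Newton forward-difference form: s_k = -2 + (-11)·C(k-1,1) + 2·C(k-1,2) + 36·C(k-1,3) + 24·C(k-1,4).
At k = 16: k-1 = 15, so s_{16} = -2 - 165 + 210 + 16380 + 32760 = 49183.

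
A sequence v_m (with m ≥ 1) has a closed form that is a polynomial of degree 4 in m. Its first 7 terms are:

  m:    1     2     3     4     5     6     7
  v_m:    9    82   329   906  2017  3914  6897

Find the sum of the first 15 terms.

1st diffs: 73, 247, 577, 1111, 1897, 2983.
2nd diffs: 174, 330, 534, 786, 1086.
3rd diffs: 156, 204, 252, 300.
4th diffs: 48, 48, 48 (constant).
So v_m = 2m^4 + 6m^3 + m^2 - 2m + 2.
Continuing: …, 11314, 17561, 26082, 37369, …, v_{15} = 121697.
Summing m = 1..15 (15 terms) gives 444054.

444054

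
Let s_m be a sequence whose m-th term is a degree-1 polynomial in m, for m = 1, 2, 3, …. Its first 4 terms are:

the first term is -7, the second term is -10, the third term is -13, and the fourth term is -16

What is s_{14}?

1st diffs: -3, -3, -3 (constant).
So s_m = -3m - 4.
Evaluating at m = 14 gives s_{14} = -46.

-46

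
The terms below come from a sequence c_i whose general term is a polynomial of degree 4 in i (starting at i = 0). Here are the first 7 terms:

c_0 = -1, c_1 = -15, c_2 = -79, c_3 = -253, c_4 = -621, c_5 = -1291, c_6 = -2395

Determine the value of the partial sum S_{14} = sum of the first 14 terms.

-127596

1st diffs: -14, -64, -174, -368, -670, -1104.
2nd diffs: -50, -110, -194, -302, -434.
3rd diffs: -60, -84, -108, -132.
4th diffs: -24, -24, -24 (constant).
So c_i = -i^4 - 4i^3 - 6i^2 - 3i - 1.
Continuing: …, -4089, -6553, -9991, -14631, …, c_{13} = -38403.
Summing i = 0..13 (14 terms) gives -127596.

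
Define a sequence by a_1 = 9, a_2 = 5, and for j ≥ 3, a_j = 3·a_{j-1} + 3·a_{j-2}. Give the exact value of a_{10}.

Step forward from the initial values:
a_3 = 42; a_4 = 141; a_5 = 549; a_6 = 2070; a_7 = 7857; a_8 = 29781; a_9 = 112914; a_{10} = 428085.

428085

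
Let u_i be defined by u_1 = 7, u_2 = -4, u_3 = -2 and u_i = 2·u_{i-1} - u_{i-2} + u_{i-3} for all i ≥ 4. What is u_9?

84

Applying the relation repeatedly:
u_4 = 7;  u_5 = 12;  u_6 = 15;  u_7 = 25;  u_8 = 47;  u_9 = 84.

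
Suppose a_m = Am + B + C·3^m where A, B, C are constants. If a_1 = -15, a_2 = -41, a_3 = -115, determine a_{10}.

-236217

Write the equations: A + B + 3C = -15; 2A + B + 9C = -41; 3A + B + 27C = -115.
Subtracting the first from the second: A + 6C = -26.
Subtracting the second from the third: A + 18C = -74.
Solving: C = -4, A = -2, then B = -1.
Therefore a_{10} = -20 + (-1) + (-4)·59049 = -236217.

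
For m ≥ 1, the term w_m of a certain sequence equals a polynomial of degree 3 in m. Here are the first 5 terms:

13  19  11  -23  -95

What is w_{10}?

1st diffs: 6, -8, -34, -72.
2nd diffs: -14, -26, -38.
3rd diffs: -12, -12 (constant).
So w_m = -2m^3 + 5m^2 + 5m + 5.
Evaluating at m = 10 gives w_{10} = -1445.

-1445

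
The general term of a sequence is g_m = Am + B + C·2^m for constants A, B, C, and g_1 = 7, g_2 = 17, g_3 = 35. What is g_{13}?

Plug in m = 1, 2, 3: A + B + 2C = 7; 2A + B + 4C = 17; 3A + B + 8C = 35.
Subtracting the first from the second: A + 2C = 10.
Subtracting the second from the third: A + 4C = 18.
Solving: C = 4, A = 2, then B = -3.
Therefore g_{13} = 26 + (-3) + 4·8192 = 32791.

32791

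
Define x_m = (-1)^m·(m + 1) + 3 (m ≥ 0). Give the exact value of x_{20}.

(-1)^20 = 1; m + 1 at m=20 is 21; so x_{20} = 24.

24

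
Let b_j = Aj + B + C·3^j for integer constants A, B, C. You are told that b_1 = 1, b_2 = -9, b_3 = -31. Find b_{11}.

-177183

Plug in j = 1, 2, 3: A + B + 3C = 1; 2A + B + 9C = -9; 3A + B + 27C = -31.
Subtracting the first from the second: A + 6C = -10.
Subtracting the second from the third: A + 18C = -22.
Solving: C = -1, A = -4, then B = 8.
So b_j = -4·j + 8 + (-1)·3^j; at j=11 this is -177183.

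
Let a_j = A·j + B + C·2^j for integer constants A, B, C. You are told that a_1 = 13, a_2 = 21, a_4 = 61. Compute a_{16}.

The three given values yield: A + B + 2C = 13; 2A + B + 4C = 21; 4A + B + 16C = 61.
Subtracting the first from the second: A + 2C = 8.
Subtracting the second from the third: 2A + 12C = 40.
Solving: C = 3, A = 2, then B = 5.
Hence a_{16} = 2·16 + 5 + 3·65536 = 196645.

196645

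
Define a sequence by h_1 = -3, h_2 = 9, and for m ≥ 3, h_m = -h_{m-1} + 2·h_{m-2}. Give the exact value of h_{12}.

8193

Iterate the recurrence:
h_3 = -15, h_4 = 33, h_5 = -63, h_6 = 129, h_7 = -255, h_8 = 513, h_9 = -1023, h_{10} = 2049, h_{11} = -4095, h_{12} = 8193.
(Characteristic roots are 1 and -2.)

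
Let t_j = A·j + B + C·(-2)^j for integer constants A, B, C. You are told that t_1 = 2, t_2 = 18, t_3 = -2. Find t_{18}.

The three given values yield: A + B - 2C = 2; 2A + B + 4C = 18; 3A + B - 8C = -2.
Subtracting the first from the second: A + 6C = 16.
Subtracting the second from the third: A - 12C = -20.
Solving: C = 2, A = 4, then B = 2.
Hence t_{18} = 4·18 + 2 + 2·262144 = 524362.

524362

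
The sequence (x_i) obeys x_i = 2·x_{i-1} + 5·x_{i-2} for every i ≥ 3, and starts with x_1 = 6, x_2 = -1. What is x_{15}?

x_3 = 28;  x_4 = 51;  x_5 = 242;  …;  x_{12} = 1292491;  x_{13} = 4459722;  x_{14} = 15381899;  x_{15} = 53062408.

53062408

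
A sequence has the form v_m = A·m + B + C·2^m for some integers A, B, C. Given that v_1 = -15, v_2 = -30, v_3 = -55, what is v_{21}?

The three given values yield: A + B + 2C = -15; 2A + B + 4C = -30; 3A + B + 8C = -55.
Subtracting the first from the second: A + 2C = -15.
Subtracting the second from the third: A + 4C = -25.
Solving: C = -5, A = -5, then B = 0.
Hence v_{21} = -5·21 + 0 + (-5)·2097152 = -10485865.

-10485865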